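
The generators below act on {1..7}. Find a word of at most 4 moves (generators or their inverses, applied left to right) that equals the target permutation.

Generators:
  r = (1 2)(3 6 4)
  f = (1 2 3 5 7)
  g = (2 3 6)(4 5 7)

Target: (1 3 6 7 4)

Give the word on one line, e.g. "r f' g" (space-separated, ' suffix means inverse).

  after g': (2 6 3)(4 7 5)
  after f: (1 2 6 5 4)
  after g: (1 3 6 7 4)

g' f g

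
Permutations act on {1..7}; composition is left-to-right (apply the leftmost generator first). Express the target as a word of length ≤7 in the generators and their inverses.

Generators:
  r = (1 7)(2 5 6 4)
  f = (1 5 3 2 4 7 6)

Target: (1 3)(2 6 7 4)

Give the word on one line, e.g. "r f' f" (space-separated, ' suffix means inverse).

  after r: (1 7)(2 5 6 4)
  after f': (1 4 3 5 7 6 2)
  after r: (1 2 7 4 3 6 5)
  after f': (1 3 7 2 4 5 6)
  after r': (1 3)(2 6 7 4)

r f' r f' r'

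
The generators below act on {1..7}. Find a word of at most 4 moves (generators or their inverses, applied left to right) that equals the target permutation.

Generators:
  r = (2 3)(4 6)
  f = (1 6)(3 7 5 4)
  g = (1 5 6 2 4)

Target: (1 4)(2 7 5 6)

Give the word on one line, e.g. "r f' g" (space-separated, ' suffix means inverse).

r' f r'

  after r': (2 3)(4 6)
  after f: (1 6 3 2 7 5 4)
  after r': (1 4)(2 7 5 6)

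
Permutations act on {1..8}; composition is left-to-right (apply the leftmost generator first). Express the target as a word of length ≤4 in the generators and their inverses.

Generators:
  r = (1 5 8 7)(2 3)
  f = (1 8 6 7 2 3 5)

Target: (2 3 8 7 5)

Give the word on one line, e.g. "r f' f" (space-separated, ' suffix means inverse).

  after f: (1 8 6 7 2 3 5)
  after r': (1 5 7 3)(6 8)
  after f: (2 3 8 7 5)

f r' f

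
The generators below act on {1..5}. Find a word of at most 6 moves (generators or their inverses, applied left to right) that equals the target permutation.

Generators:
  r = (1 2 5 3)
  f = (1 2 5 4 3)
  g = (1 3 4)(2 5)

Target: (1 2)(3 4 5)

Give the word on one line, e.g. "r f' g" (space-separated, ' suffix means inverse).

  after g': (1 4 3)(2 5)
  after f: (1 3 2 4)
  after f: (2 3 5 4)
  after f: (1 2)(3 4 5)

g' f f f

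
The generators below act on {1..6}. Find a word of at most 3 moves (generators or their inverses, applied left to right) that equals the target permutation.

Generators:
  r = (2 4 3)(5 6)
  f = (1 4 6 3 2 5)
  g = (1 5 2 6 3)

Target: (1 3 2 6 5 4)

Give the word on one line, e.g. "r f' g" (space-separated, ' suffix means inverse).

  after g: (1 5 2 6 3)
  after g: (1 2 3 5 6)
  after f': (1 3 2 6 5 4)

g g f'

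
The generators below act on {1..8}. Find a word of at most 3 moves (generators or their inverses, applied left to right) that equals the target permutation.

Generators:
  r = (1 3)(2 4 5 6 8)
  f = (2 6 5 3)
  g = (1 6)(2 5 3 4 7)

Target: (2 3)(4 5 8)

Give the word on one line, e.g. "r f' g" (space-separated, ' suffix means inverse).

r r f

  after r: (1 3)(2 4 5 6 8)
  after r: (2 5 8 4 6)
  after f: (2 3)(4 5 8)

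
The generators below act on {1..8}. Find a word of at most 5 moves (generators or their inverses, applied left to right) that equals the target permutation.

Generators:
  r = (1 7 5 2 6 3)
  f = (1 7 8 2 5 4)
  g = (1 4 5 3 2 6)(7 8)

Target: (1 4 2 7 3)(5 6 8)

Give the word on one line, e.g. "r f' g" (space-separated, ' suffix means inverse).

g f g r

  after g: (1 4 5 3 2 6)(7 8)
  after f: (2 6 7)(3 5)
  after g: (1 4 5 2)(6 8 7)
  after r: (1 4 2 7 3)(5 6 8)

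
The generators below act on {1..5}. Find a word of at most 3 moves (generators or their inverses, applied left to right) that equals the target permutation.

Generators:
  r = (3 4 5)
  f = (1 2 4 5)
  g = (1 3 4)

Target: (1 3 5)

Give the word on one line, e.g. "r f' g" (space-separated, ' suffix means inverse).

  after r': (3 5 4)
  after g: (1 3 5)

r' g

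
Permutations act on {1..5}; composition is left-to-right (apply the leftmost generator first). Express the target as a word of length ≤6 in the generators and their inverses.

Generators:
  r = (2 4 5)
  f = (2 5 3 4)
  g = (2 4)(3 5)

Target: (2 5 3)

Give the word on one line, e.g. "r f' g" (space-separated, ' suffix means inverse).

f g f r

  after f: (2 5 3 4)
  after g: (2 3)
  after f: (2 4)(3 5)
  after r: (2 5 3)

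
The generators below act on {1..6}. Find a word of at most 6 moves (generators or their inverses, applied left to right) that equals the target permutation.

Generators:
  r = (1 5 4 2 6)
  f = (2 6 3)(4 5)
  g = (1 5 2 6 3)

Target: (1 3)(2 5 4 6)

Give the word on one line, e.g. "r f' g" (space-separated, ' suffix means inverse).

f g g f' r

  after f: (2 6 3)(4 5)
  after g: (1 5 4 2 3 6)
  after g: (1 2)(4 6 5)
  after f': (1 3 6 4 2)
  after r: (1 3)(2 5 4 6)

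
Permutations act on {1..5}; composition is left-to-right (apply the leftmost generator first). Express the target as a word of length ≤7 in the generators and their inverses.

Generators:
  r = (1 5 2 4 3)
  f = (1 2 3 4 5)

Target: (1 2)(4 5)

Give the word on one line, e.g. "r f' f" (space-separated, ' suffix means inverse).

f' r f r f

  after f': (1 5 4 3 2)
  after r: (1 2 5 3 4)
  after f: (1 3 5 4 2)
  after r: (2 5 3)
  after f: (1 2)(4 5)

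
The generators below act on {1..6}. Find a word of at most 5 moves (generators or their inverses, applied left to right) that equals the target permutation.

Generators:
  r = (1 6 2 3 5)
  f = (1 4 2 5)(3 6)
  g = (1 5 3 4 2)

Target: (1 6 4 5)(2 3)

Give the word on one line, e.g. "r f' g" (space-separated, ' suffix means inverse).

g' f' g' f' g'

  after g': (1 2 4 3 5)
  after f': (1 4 6 3 2)
  after g': (1 3 4 6 5)
  after f': (1 6 2 4 3)
  after g': (1 6 4 5)(2 3)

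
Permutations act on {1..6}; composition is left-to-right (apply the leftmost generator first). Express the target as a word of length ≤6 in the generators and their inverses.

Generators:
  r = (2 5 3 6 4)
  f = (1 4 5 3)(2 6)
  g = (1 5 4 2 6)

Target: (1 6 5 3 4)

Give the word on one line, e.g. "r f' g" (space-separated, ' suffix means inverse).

  after f: (1 4 5 3)(2 6)
  after f: (1 5)(3 4)
  after g: (1 4 3 2 6)
  after r: (1 2 4 6)(3 5)
  after g: (1 6 5 3 4)

f f g r g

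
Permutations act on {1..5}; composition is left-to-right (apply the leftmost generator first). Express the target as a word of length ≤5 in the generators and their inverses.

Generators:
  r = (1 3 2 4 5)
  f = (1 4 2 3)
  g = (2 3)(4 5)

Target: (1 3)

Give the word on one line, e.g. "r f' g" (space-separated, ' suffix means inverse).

  after r': (1 5 4 2 3)
  after r': (1 4 3 5 2)
  after f': (2 3 5 4)
  after r: (1 3)

r' r' f' r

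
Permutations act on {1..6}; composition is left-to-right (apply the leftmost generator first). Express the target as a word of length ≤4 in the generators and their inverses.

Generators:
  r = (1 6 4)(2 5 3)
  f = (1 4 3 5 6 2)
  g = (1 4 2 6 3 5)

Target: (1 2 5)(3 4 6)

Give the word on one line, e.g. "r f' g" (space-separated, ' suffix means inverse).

  after f: (1 4 3 5 6 2)
  after r': (1 6 3 2 4 5)
  after g: (1 3 6 5 4)
  after r: (1 2 5)(3 4 6)

f r' g r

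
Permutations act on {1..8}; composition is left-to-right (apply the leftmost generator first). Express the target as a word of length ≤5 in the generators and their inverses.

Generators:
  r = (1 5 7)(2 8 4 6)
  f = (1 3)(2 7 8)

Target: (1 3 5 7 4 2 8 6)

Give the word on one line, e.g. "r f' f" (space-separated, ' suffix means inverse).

  after r': (1 7 5)(2 6 4 8)
  after r': (1 5 7)(2 4)(6 8)
  after r': (2 8 4 6)
  after f: (1 3)(4 6 7 8)
  after r: (1 3 5 7 4 2 8 6)

r' r' r' f r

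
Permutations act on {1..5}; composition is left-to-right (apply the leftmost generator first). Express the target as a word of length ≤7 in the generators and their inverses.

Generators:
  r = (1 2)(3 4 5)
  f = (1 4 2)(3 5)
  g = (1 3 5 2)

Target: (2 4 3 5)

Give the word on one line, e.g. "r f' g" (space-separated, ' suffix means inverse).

  after r': (1 2)(3 5 4)
  after f': (1 4 5)
  after g: (1 4 2)(3 5)
  after f: (1 2 4)
  after g: (2 4 3 5)

r' f' g f g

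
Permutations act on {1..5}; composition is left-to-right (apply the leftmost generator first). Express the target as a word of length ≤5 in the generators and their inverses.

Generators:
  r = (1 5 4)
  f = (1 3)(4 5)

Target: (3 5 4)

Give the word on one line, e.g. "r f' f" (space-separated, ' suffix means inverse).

  after r: (1 5 4)
  after f: (1 4 3)
  after r: (3 5 4)

r f r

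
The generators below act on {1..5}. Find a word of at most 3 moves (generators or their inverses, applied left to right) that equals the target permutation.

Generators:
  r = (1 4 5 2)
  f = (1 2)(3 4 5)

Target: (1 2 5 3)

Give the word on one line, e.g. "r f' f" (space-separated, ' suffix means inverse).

  after f': (1 2)(3 5 4)
  after f': (3 4 5)
  after r': (1 2 5 3)

f' f' r'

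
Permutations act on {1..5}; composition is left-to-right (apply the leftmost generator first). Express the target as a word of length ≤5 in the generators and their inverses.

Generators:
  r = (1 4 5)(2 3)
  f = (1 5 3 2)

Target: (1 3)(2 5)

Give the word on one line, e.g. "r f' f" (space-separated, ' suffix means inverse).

  after f: (1 5 3 2)
  after r: (2 4 5)
  after f': (1 2 4)(3 5)
  after r: (1 3)(2 5)

f r f' r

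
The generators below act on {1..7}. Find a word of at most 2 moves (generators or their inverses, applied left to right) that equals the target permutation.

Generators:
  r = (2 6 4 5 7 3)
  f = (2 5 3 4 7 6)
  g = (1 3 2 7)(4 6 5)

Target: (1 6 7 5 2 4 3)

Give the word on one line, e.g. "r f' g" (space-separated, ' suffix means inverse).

  after g': (1 7 2 3)(4 5 6)
  after f: (1 6 7 5 2 4 3)

g' f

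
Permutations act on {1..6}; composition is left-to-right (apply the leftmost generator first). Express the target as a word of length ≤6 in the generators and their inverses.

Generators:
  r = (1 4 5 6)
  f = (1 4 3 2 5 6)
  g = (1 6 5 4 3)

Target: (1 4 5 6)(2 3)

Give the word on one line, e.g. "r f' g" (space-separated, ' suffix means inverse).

  after r: (1 4 5 6)
  after g': (1 5)(3 4 6)
  after r: (1 6 3 5 4)
  after f': (1 5)(2 3)(4 6)
  after r': (1 4 5 6)(2 3)

r g' r f' r'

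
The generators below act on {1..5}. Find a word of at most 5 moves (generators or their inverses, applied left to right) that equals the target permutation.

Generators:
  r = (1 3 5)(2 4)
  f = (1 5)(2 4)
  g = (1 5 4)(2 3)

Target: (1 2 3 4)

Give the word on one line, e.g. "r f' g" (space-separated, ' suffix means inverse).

  after g': (1 4 5)(2 3)
  after r': (1 2)(3 4)
  after f': (1 4 3 2 5)
  after r': (1 2 3 4)

g' r' f' r'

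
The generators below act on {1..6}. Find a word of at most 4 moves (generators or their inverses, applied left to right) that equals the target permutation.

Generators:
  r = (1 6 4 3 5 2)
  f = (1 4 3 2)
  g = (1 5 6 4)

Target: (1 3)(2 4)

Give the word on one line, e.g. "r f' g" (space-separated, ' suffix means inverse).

  after f: (1 4 3 2)
  after f: (1 3)(2 4)

f f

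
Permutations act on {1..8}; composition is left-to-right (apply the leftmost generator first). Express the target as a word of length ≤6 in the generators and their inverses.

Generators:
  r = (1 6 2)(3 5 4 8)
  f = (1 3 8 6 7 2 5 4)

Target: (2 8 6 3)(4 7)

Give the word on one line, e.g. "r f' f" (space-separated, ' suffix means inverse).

  after r': (1 2 6)(3 8 4 5)
  after f': (1 7 6 4 2 8 5)
  after f': (1 6 5 4 7 8 2 3)
  after r': (2 8 6 3)(4 7)

r' f' f' r'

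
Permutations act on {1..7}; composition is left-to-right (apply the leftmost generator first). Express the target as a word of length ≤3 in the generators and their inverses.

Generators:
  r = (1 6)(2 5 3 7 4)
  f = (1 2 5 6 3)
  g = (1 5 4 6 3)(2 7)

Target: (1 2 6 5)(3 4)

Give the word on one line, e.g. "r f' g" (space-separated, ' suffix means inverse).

  after f: (1 2 5 6 3)
  after g: (1 7 2 4 6)(3 5)
  after g: (1 2 6 5)(3 4)

f g g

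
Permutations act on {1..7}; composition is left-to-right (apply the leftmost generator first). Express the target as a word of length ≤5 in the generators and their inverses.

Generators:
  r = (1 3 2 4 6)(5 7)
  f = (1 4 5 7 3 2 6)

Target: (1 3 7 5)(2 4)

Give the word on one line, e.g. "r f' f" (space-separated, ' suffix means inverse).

  after f': (1 6 2 3 7 5 4)
  after r: (3 5 6 4)
  after r: (1 3 7 5)(2 4)

f' r r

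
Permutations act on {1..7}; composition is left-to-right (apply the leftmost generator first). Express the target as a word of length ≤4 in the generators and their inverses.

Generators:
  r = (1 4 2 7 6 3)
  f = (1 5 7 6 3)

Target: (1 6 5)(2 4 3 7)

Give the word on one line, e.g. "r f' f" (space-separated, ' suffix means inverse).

  after r': (1 3 6 7 2 4)
  after f': (1 6 5)(2 4 3 7)

r' f'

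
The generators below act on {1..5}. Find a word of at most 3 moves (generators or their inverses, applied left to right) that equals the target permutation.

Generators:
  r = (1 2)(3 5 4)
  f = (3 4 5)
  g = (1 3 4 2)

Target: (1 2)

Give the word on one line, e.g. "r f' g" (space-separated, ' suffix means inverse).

  after r: (1 2)(3 5 4)
  after f: (1 2)

r f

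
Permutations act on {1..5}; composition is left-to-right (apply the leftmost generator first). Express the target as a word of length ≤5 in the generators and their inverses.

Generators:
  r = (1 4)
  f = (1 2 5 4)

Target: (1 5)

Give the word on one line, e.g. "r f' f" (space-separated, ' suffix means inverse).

r' f' f' r' f

  after r': (1 4)
  after f': (1 5 2)
  after f': (1 2 4 5)
  after r': (1 2)(4 5)
  after f: (1 5)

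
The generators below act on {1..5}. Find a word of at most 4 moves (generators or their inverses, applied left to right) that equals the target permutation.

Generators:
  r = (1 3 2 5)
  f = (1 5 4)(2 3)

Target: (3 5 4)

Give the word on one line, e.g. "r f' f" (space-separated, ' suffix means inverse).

f r

  after f: (1 5 4)(2 3)
  after r: (3 5 4)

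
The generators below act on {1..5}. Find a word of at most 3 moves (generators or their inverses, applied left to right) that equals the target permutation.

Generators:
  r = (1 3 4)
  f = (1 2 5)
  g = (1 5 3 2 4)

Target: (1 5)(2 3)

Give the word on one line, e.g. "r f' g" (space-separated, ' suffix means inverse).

  after g: (1 5 3 2 4)
  after r': (1 5)(2 3)

g r'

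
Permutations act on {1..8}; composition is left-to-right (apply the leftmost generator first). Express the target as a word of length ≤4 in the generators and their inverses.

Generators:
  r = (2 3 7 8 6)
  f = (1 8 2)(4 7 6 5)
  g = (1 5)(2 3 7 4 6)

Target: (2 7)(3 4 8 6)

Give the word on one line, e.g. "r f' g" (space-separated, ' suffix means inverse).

  after r: (2 3 7 8 6)
  after g': (1 5)(4 7 8)
  after r: (1 5)(2 3 7 6)(4 8)
  after g: (2 7)(3 4 8 6)

r g' r g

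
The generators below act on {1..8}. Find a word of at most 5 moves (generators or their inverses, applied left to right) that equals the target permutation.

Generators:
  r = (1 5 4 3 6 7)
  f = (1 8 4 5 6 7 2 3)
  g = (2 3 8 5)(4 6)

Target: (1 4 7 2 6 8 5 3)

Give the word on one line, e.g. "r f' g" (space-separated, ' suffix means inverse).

r' f g' g' f

  after r': (1 7 6 3 4 5)
  after f: (1 2 3 5 8 4 6)
  after g': (1 5 3 8 6)
  after g': (1 8 4 6)(2 5)
  after f: (1 4 7 2 6 8 5 3)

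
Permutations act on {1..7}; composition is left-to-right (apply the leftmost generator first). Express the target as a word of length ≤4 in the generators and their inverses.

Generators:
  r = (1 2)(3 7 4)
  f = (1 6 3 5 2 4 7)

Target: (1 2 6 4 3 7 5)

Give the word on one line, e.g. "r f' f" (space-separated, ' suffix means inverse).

f' f' f'

  after f': (1 7 4 2 5 3 6)
  after f': (1 4 5 6 7 2 3)
  after f': (1 2 6 4 3 7 5)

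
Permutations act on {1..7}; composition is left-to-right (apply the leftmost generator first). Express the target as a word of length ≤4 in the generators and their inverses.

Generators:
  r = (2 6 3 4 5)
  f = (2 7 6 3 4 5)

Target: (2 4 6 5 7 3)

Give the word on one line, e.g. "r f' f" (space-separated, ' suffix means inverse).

  after r: (2 6 3 4 5)
  after f: (2 3 5 7 6 4)
  after r: (2 4 6 5 7 3)

r f r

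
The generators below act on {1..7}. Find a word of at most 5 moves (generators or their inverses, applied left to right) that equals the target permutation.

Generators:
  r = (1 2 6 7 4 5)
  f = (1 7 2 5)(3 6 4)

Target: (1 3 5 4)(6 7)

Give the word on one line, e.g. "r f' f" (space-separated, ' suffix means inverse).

r f r' f

  after r: (1 2 6 7 4 5)
  after f: (1 5 7 3 6 2 4)
  after r': (1 4 5 6)(2 7 3)
  after f: (1 3 5 4)(6 7)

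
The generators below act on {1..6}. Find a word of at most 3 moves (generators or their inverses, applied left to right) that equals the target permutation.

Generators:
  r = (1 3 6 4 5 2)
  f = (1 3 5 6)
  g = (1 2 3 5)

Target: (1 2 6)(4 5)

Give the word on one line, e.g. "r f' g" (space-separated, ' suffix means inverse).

  after f: (1 3 5 6)
  after g: (1 5 6 2 3)
  after r: (1 2 6)(4 5)

f g r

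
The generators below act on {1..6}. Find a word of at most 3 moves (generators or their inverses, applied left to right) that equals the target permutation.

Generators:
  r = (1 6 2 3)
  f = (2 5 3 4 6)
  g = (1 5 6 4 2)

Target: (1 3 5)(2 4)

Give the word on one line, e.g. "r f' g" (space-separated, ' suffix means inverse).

g r' f

  after g: (1 5 6 4 2)
  after r': (1 5)(2 3)(4 6)
  after f: (1 3 5)(2 4)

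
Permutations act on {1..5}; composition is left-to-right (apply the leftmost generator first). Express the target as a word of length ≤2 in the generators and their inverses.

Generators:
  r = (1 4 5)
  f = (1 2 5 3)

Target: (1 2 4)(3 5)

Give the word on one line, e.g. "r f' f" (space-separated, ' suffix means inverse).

f r'

  after f: (1 2 5 3)
  after r': (1 2 4)(3 5)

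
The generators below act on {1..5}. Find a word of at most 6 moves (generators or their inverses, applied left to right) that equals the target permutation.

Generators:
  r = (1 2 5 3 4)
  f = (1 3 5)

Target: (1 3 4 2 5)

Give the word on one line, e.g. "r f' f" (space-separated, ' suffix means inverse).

f r f' r'

  after f: (1 3 5)
  after r: (1 4)(2 5)
  after f': (1 4 5 2 3)
  after r': (1 3 4 2 5)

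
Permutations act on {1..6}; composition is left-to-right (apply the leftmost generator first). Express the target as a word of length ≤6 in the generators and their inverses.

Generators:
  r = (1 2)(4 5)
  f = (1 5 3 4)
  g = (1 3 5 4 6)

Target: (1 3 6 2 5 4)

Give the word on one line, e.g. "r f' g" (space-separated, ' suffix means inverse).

  after f': (1 4 3 5)
  after g: (1 6)(3 4 5)
  after r': (1 6 2)(3 5)
  after g: (2 3 4 6)
  after g: (1 3 6 2 5 4)

f' g r' g g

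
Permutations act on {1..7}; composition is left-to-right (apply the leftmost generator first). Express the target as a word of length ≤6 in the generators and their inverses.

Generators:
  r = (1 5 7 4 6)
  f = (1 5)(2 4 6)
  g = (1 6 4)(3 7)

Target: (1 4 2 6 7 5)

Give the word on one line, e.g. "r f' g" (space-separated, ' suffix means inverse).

  after f': (1 5)(2 6 4)
  after r': (2 4)(5 6 7)
  after g: (1 6 3 7 5 4 2)
  after g: (1 4 2 6 7 5)

f' r' g g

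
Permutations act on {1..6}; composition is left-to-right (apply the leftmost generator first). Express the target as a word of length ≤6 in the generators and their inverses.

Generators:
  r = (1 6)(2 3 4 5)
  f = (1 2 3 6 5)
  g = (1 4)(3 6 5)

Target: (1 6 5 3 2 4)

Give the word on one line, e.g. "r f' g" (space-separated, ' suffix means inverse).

  after f': (1 5 6 3 2)
  after r': (1 4 3 5)(2 6)
  after g: (2 5 4 6)
  after r': (1 6 5 3 2 4)

f' r' g r'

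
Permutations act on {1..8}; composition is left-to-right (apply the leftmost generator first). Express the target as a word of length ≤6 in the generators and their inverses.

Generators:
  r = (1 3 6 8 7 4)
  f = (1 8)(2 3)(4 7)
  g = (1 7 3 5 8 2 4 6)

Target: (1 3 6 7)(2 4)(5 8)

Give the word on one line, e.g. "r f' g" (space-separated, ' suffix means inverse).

r' r' g f f

  after r': (1 4 7 8 6 3)
  after r': (1 7 6)(3 4 8)
  after g: (1 3 6 7)(2 4)(5 8)
  after f: (1 2 7 8 5)(3 6 4)
  after f: (1 3 6 7)(2 4)(5 8)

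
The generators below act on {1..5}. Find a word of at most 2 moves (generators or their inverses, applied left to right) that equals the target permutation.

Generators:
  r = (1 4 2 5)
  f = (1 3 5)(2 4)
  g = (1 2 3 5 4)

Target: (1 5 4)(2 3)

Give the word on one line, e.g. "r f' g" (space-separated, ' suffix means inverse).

r g'

  after r: (1 4 2 5)
  after g': (1 5 4)(2 3)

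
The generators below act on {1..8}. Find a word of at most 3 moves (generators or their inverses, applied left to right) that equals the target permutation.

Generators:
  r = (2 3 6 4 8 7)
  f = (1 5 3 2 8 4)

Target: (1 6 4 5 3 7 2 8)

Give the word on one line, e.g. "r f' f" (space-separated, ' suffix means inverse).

  after f: (1 5 3 2 8 4)
  after f: (1 3 8)(2 4 5)
  after r: (1 6 4 5 3 7 2 8)

f f r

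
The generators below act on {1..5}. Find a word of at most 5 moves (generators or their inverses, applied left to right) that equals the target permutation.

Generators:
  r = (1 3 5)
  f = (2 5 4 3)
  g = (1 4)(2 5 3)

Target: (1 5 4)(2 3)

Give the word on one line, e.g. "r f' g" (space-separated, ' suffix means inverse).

  after r': (1 5 3)
  after g: (1 3 4)(2 5)
  after f: (1 2 4)
  after f: (1 5 4)(2 3)

r' g f f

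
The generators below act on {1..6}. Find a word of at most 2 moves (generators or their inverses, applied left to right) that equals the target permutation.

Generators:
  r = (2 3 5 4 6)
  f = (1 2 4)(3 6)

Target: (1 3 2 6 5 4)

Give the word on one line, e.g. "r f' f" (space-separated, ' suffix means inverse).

f r

  after f: (1 2 4)(3 6)
  after r: (1 3 2 6 5 4)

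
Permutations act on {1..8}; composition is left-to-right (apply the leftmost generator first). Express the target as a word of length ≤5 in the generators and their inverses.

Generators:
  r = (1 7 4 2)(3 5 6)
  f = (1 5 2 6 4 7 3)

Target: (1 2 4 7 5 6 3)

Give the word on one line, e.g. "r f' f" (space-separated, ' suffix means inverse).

f' f' r r

  after f': (1 3 7 4 6 2 5)
  after f': (1 7 6 5 3 4 2)
  after r: (1 4)(2 7 3)
  after r: (1 2 4 7 5 6 3)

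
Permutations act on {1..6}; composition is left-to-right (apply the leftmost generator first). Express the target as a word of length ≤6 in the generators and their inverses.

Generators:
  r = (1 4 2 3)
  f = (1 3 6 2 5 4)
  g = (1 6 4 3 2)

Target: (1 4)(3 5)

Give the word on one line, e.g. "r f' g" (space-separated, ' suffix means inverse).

g f r g'

  after g: (1 6 4 3 2)
  after f: (1 2 3 5 4 6)
  after r: (1 3 5 2)(4 6)
  after g': (1 4)(3 5)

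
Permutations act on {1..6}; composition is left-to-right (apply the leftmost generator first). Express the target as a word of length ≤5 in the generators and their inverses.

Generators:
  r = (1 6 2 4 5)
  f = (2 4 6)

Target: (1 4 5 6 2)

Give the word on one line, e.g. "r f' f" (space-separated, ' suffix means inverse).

f r f r

  after f: (2 4 6)
  after r: (1 6 4 2 5)
  after f: (1 2 5)
  after r: (1 4 5 6 2)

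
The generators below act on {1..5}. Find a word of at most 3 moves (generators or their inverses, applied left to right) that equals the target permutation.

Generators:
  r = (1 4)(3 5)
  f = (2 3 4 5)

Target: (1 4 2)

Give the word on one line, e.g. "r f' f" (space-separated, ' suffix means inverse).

  after f': (2 5 4 3)
  after f': (2 4)(3 5)
  after r': (1 4 2)

f' f' r'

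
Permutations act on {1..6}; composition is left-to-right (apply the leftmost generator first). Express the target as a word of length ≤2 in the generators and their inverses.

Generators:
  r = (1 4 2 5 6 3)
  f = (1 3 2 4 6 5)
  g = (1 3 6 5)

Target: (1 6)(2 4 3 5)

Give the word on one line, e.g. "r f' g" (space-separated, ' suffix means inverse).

r' g

  after r': (1 3 6 5 2 4)
  after g: (1 6)(2 4 3 5)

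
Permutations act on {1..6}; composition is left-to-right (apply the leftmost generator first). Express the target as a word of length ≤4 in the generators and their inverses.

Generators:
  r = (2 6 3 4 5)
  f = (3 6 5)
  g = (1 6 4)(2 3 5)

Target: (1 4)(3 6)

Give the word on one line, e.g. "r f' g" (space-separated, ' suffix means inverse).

  after g: (1 6 4)(2 3 5)
  after f: (1 5 2 6 4)
  after r': (1 4)(3 6)

g f r'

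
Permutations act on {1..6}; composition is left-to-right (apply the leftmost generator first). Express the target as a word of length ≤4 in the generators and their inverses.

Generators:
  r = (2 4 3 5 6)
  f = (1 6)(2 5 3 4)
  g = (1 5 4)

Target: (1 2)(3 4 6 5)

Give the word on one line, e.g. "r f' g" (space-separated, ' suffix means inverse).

g' g' f' g

  after g': (1 4 5)
  after g': (1 5 4)
  after f': (1 2 4 6)(3 5)
  after g: (1 2)(3 4 6 5)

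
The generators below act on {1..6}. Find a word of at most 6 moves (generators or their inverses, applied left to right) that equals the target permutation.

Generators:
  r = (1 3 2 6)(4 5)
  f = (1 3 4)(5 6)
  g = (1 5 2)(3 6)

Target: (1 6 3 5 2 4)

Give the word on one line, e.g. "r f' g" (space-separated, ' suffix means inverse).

  after g: (1 5 2)(3 6)
  after r': (1 4 5 3 2 6)
  after g: (1 4 2 3)(5 6)
  after r': (1 5 2)(3 6 4)
  after f': (1 6 3 5 2 4)

g r' g r' f'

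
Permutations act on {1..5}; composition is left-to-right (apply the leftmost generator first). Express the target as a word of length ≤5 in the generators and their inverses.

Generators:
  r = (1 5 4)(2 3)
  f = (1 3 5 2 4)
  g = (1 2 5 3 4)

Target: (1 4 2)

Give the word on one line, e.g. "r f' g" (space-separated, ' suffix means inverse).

  after r: (1 5 4)(2 3)
  after f: (1 2 5)(3 4)
  after f: (1 4 5 3)
  after r: (2 3 5)
  after f': (1 4 2)

r f f r f'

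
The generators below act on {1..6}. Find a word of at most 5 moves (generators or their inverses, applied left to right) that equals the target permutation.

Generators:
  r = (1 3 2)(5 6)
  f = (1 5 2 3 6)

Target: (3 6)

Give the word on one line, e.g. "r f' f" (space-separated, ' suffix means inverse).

  after r: (1 3 2)(5 6)
  after f: (1 6 2 5)
  after f: (3 6)

r f f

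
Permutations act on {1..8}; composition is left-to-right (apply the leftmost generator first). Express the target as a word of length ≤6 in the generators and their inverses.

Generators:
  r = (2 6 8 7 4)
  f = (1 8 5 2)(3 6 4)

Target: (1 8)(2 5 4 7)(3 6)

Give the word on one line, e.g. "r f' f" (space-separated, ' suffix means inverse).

  after f': (1 2 5 8)(3 4 6)
  after r': (1 4 2 5 6 3 7 8)
  after r': (1 7 6 3 8)(2 5)
  after r': (1 8)(2 5 4 7)(3 6)

f' r' r' r'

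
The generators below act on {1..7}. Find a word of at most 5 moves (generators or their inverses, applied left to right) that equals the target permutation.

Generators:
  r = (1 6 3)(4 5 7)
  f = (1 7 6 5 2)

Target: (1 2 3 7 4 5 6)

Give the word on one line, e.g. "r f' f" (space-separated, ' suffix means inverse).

r' f' f' r f'

  after r': (1 3 6)(4 7 5)
  after f': (1 3 7 6 2 5 4)
  after f': (1 3)(2 6 5 4)
  after r: (2 3 6 7 4)
  after f': (1 2 3 7 4 5 6)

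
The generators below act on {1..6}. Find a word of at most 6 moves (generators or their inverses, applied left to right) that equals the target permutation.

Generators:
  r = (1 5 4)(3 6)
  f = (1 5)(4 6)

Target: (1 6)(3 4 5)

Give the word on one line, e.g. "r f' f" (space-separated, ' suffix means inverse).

r' r' f r' f

  after r': (1 4 5)(3 6)
  after r': (1 5 4)
  after f: (4 5 6)
  after r': (1 4)(3 6 5)
  after f: (1 6)(3 4 5)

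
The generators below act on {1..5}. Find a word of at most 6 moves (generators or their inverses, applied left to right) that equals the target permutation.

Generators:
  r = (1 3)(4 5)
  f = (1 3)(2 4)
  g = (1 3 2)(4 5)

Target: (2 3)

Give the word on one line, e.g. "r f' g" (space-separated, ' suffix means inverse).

  after g': (1 2 3)(4 5)
  after r': (1 2)
  after g': (1 3)(4 5)
  after g': (2 3)

g' r' g' g'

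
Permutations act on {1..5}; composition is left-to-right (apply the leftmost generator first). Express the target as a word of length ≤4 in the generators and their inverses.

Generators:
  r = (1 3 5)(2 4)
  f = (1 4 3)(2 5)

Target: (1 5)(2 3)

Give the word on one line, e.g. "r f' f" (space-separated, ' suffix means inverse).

  after f': (1 3 4)(2 5)
  after f': (1 4 3)
  after r': (1 2 4)(3 5)
  after f: (1 5)(2 3)

f' f' r' f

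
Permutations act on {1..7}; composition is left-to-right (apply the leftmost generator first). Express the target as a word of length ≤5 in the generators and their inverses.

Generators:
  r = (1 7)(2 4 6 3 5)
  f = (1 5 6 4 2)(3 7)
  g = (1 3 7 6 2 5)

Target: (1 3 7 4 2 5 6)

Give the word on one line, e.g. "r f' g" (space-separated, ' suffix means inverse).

f r' g f'

  after f: (1 5 6 4 2)(3 7)
  after r': (1 3)(2 7 6)(4 5)
  after g: (1 7 2 6 5 4)
  after f': (1 3 7 4 2 5 6)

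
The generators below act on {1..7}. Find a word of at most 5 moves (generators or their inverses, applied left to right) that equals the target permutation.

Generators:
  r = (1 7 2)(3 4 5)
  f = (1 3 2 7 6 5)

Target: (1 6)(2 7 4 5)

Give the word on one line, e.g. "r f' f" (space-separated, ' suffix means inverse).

f' f' r' r'

  after f': (1 5 6 7 2 3)
  after f': (1 6 2)(3 5 7)
  after r': (1 6 7 5)(3 4)
  after r': (1 6)(2 7 4 5)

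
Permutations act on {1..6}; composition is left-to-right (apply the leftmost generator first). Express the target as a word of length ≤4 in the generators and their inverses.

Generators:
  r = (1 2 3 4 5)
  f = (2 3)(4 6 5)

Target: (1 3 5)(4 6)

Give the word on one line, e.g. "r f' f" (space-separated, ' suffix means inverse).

r f'

  after r: (1 2 3 4 5)
  after f': (1 3 5)(4 6)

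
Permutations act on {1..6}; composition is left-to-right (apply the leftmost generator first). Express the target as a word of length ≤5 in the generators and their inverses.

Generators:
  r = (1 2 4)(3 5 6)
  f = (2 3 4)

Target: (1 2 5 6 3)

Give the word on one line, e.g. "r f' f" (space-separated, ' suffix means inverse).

f' f' r

  after f': (2 4 3)
  after f': (2 3 4)
  after r: (1 2 5 6 3)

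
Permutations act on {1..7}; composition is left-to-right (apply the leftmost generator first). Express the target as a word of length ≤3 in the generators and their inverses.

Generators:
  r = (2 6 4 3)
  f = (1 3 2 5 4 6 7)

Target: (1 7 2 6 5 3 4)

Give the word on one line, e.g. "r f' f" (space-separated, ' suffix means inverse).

r f' r'

  after r: (2 6 4 3)
  after f': (1 7 6 5 2 4)
  after r': (1 7 2 6 5 3 4)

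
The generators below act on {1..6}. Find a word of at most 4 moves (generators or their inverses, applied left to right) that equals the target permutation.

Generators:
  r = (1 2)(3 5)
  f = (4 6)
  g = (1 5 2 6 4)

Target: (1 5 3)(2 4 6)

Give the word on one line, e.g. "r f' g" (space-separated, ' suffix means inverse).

  after r': (1 2)(3 5)
  after g': (1 5 3)(2 4 6)

r' g'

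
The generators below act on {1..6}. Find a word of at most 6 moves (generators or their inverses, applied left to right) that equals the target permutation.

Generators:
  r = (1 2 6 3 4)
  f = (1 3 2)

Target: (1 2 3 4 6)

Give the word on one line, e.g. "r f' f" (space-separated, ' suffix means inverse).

f f r f r'

  after f: (1 3 2)
  after f: (1 2 3)
  after r: (1 6 3 2 4)
  after f: (1 6 2 4 3)
  after r': (1 2 3 4 6)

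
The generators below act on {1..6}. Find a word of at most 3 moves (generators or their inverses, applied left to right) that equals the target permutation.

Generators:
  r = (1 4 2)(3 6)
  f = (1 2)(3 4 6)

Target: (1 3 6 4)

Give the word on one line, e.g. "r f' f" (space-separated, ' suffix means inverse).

r' r' f'

  after r': (1 2 4)(3 6)
  after r': (1 4 2)
  after f': (1 3 6 4)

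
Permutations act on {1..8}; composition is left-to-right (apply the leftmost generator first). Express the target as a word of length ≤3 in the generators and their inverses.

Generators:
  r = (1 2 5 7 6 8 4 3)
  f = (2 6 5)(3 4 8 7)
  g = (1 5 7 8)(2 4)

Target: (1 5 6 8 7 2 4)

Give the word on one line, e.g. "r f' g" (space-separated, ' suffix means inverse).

  after g: (1 5 7 8)(2 4)
  after r': (1 2 8 3 4)(6 7)
  after f': (1 5 6 8 7 2 4)

g r' f'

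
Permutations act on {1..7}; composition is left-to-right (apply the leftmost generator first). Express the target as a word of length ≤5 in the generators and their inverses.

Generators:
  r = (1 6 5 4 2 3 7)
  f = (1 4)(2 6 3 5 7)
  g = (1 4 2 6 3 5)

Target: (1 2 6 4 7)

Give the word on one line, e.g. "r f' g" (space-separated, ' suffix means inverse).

r g f f f

  after r: (1 6 5 4 2 3 7)
  after g: (1 3 7 4 6)(2 5)
  after f: (1 5 6 4 3 2 7)
  after f: (1 7 4 5 3 6)
  after f: (1 2 6 4 7)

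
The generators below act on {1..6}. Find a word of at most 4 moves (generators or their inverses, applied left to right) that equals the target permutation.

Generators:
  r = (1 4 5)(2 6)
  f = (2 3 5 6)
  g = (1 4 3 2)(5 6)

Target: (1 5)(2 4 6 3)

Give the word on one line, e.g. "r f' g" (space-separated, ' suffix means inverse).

g f' r

  after g: (1 4 3 2)(5 6)
  after f': (1 4 2)(3 6)
  after r: (1 5)(2 4 6 3)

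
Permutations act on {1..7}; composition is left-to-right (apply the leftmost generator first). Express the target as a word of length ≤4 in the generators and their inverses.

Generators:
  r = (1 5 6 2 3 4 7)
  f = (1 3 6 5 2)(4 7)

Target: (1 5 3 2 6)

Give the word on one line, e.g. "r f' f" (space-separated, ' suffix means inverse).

f' f'

  after f': (1 2 5 6 3)(4 7)
  after f': (1 5 3 2 6)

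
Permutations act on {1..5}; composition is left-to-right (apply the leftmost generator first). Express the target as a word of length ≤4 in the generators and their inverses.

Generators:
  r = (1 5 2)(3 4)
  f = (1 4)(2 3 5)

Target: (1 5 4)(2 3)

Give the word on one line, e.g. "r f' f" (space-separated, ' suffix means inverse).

  after r: (1 5 2)(3 4)
  after f: (1 2 4 5 3)
  after r': (1 5 4)(2 3)

r f r'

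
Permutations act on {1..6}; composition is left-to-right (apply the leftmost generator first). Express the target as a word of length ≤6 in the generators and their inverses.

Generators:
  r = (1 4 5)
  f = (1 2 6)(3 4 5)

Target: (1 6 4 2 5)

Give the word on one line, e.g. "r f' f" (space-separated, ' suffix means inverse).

f r' r' f r'

  after f: (1 2 6)(3 4 5)
  after r': (1 2 6 5 3)
  after r': (1 2 6 4)(3 5)
  after f: (1 6 5 4 2)
  after r': (1 6 4 2 5)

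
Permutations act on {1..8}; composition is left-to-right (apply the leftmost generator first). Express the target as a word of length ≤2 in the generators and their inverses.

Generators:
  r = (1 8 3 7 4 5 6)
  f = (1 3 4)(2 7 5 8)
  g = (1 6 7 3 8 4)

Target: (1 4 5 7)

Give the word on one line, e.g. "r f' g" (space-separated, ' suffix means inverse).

r g

  after r: (1 8 3 7 4 5 6)
  after g: (1 4 5 7)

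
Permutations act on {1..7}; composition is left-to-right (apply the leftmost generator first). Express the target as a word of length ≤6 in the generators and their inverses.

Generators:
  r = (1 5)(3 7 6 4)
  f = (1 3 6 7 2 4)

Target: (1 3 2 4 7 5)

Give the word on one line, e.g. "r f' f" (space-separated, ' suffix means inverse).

f' f' f' r'

  after f': (1 4 2 7 6 3)
  after f': (1 2 6)(3 4 7)
  after f': (1 7)(2 3)(4 6)
  after r': (1 3 2 4 7 5)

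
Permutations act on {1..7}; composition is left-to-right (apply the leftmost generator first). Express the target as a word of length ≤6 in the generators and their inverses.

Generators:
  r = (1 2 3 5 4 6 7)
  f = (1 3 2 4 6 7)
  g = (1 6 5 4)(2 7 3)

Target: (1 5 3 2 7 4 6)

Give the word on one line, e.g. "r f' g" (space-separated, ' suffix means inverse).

  after r: (1 2 3 5 4 6 7)
  after r: (1 3 4 7 2 5 6)
  after f: (1 2 5 7 4)(3 6)
  after g': (1 3)(2 6 7 5)
  after r: (1 5 3 2 7 4 6)

r r f g' r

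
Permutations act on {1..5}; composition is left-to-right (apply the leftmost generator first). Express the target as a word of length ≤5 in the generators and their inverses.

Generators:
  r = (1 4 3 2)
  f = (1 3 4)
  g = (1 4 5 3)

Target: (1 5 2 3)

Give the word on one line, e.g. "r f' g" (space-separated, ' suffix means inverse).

  after r: (1 4 3 2)
  after g: (1 5 3 2 4)
  after r: (1 5 2 3)

r g r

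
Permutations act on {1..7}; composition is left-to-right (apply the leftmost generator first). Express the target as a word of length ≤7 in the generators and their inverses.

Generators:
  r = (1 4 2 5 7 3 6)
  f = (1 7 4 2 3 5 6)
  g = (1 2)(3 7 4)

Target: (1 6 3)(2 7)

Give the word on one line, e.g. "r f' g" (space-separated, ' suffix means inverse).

f g' r f r'

  after f: (1 7 4 2 3 5 6)
  after g': (1 3 5 6 2 4)
  after r: (1 6 5)(3 7)
  after f: (2 3 4)(5 7)
  after r': (1 6 3)(2 7)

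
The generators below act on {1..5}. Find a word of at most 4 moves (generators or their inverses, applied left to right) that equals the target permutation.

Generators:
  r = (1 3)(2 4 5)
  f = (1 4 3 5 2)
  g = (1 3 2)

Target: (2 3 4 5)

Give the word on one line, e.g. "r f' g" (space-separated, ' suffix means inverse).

  after g: (1 3 2)
  after r: (2 3 4 5)

g r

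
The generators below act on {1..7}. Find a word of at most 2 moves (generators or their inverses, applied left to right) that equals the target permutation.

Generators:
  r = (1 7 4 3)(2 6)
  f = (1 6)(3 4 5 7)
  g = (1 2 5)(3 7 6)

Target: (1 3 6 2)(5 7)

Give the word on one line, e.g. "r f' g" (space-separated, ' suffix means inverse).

r f

  after r: (1 7 4 3)(2 6)
  after f: (1 3 6 2)(5 7)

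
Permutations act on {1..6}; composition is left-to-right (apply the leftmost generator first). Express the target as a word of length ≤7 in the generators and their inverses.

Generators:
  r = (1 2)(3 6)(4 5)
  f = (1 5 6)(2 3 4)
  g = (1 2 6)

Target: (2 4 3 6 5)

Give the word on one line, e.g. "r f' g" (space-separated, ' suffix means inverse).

r' f' r' f g

  after r': (1 2)(3 6)(4 5)
  after f': (1 4)(2 6)(3 5)
  after r': (1 5 6)(2 3 4)
  after f: (1 6 5)(2 4 3)
  after g: (2 4 3 6 5)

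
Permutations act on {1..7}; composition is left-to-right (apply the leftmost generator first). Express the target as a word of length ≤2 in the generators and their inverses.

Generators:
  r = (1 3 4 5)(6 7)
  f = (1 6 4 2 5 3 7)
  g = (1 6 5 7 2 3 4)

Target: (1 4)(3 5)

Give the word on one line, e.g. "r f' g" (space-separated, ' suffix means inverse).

r' r'

  after r': (1 5 4 3)(6 7)
  after r': (1 4)(3 5)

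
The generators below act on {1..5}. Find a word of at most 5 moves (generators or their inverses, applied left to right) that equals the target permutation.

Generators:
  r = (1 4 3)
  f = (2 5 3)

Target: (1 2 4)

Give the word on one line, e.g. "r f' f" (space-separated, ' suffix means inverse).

  after f': (2 3 5)
  after r': (1 3 5 2 4)
  after f: (1 2 4)

f' r' f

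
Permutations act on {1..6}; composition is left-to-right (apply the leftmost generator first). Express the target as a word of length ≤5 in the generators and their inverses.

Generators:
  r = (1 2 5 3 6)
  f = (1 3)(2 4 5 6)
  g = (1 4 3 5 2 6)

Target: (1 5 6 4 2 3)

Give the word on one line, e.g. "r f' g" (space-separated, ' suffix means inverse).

  after g: (1 4 3 5 2 6)
  after r: (1 4 6 2)
  after f: (1 5 6 4 2 3)

g r f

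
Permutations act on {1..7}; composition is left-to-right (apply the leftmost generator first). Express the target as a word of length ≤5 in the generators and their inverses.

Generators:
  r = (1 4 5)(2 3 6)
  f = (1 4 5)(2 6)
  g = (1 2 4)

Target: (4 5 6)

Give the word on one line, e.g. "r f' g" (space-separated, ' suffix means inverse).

  after f': (1 5 4)(2 6)
  after g': (1 5 2 6)
  after f: (4 5 6)

f' g' f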